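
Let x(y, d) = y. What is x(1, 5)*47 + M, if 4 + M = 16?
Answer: 59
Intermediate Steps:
M = 12 (M = -4 + 16 = 12)
x(1, 5)*47 + M = 1*47 + 12 = 47 + 12 = 59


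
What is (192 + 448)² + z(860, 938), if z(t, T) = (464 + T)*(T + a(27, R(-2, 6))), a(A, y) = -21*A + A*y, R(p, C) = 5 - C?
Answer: 891888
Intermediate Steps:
z(t, T) = (-594 + T)*(464 + T) (z(t, T) = (464 + T)*(T + 27*(-21 + (5 - 1*6))) = (464 + T)*(T + 27*(-21 + (5 - 6))) = (464 + T)*(T + 27*(-21 - 1)) = (464 + T)*(T + 27*(-22)) = (464 + T)*(T - 594) = (464 + T)*(-594 + T) = (-594 + T)*(464 + T))
(192 + 448)² + z(860, 938) = (192 + 448)² + (-275616 + 938² - 130*938) = 640² + (-275616 + 879844 - 121940) = 409600 + 482288 = 891888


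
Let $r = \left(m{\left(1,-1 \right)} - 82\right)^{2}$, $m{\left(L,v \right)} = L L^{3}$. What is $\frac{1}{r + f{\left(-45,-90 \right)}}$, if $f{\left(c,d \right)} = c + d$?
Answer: $\frac{1}{6426} \approx 0.00015562$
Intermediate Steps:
$m{\left(L,v \right)} = L^{4}$
$r = 6561$ ($r = \left(1^{4} - 82\right)^{2} = \left(1 - 82\right)^{2} = \left(-81\right)^{2} = 6561$)
$\frac{1}{r + f{\left(-45,-90 \right)}} = \frac{1}{6561 - 135} = \frac{1}{6426}$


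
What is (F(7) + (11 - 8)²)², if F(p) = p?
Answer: 256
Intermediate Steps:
(F(7) + (11 - 8)²)² = (7 + (11 - 8)²)² = (7 + 3²)² = (7 + 9)² = 16² = 256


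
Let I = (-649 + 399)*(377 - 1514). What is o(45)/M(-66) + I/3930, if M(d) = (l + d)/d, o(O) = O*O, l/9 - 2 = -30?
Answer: 3420200/6943 ≈ 492.61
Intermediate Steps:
l = -252 (l = 18 + 9*(-30) = 18 - 270 = -252)
o(O) = O**2
M(d) = (-252 + d)/d
I = 284250 (I = -250*(-1137) = 284250)
o(45)/M(-66) + I/3930 = 45**2/(((-252 - 66)/(-66))) + 284250/3930 = 2025/((-1/66*(-318))) + 284250*(1/3930) = 2025/(53/11) + 9475/131 = 2025*(11/53) + 9475/131 = 22275/53 + 9475/131 = 3420200/6943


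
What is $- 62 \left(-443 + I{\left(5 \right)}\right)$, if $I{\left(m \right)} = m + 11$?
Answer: $26474$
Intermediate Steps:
$I{\left(m \right)} = 11 + m$
$- 62 \left(-443 + I{\left(5 \right)}\right) = - 62 \left(-443 + \left(11 + 5\right)\right) = - 62 \left(-443 + 16\right) = \left(-62\right) \left(-427\right) = 26474$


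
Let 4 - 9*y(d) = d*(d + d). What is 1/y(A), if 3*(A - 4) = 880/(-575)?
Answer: -1071225/2423132 ≈ -0.44208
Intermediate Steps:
A = 1204/345 (A = 4 + (880/(-575))/3 = 4 + (880*(-1/575))/3 = 4 + (⅓)*(-176/115) = 4 - 176/345 = 1204/345 ≈ 3.4899)
y(d) = 4/9 - 2*d²/9 (y(d) = 4/9 - d*(d + d)/9 = 4/9 - d*2*d/9 = 4/9 - 2*d²/9)
1/y(A) = 1/(4/9 - 2*(1204/345)²/9) = 1/(4/9 - 2/9*1449616/119025) = 1/(4/9 - 2899232/1071225) = 1/(-2423132/1071225) = -1071225/2423132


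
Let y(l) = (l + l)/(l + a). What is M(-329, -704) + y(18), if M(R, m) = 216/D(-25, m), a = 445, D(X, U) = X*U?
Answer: 91701/1018600 ≈ 0.090026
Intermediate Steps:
D(X, U) = U*X
M(R, m) = -216/(25*m) (M(R, m) = 216/((m*(-25))) = 216/((-25*m)) = 216*(-1/(25*m)) = -216/(25*m))
y(l) = 2*l/(445 + l) (y(l) = (l + l)/(l + 445) = (2*l)/(445 + l) = 2*l/(445 + l))
M(-329, -704) + y(18) = -216/25/(-704) + 2*18/(445 + 18) = -216/25*(-1/704) + 2*18/463 = 27/2200 + 2*18*(1/463) = 27/2200 + 36/463 = 91701/1018600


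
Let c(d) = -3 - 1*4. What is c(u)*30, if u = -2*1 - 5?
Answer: -210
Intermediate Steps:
u = -7 (u = -2 - 5 = -7)
c(d) = -7 (c(d) = -3 - 4 = -7)
c(u)*30 = -7*30 = -210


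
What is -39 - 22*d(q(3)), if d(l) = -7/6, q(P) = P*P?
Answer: -40/3 ≈ -13.333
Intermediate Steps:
q(P) = P²
d(l) = -7/6 (d(l) = -7*⅙ = -7/6)
-39 - 22*d(q(3)) = -39 - 22*(-7/6) = -39 + 77/3 = -40/3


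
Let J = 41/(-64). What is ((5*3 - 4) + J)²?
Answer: 439569/4096 ≈ 107.32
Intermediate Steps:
J = -41/64 (J = 41*(-1/64) = -41/64 ≈ -0.64063)
((5*3 - 4) + J)² = ((5*3 - 4) - 41/64)² = ((15 - 4) - 41/64)² = (11 - 41/64)² = (663/64)² = 439569/4096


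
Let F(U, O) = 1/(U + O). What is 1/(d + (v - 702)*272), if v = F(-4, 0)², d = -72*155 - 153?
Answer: -1/202240 ≈ -4.9446e-6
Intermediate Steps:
F(U, O) = 1/(O + U)
d = -11313 (d = -11160 - 153 = -11313)
v = 1/16 (v = (1/(0 - 4))² = (1/(-4))² = (-¼)² = 1/16 ≈ 0.062500)
1/(d + (v - 702)*272) = 1/(-11313 + (1/16 - 702)*272) = 1/(-11313 - 11231/16*272) = 1/(-11313 - 190927) = 1/(-202240) = -1/202240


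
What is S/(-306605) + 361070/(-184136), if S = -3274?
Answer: -55051503043/28228509140 ≈ -1.9502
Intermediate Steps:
S/(-306605) + 361070/(-184136) = -3274/(-306605) + 361070/(-184136) = -3274*(-1/306605) + 361070*(-1/184136) = 3274/306605 - 180535/92068 = -55051503043/28228509140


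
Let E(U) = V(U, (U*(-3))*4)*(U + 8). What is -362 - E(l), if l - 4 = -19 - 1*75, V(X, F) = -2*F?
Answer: -177482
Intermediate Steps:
l = -90 (l = 4 + (-19 - 1*75) = 4 + (-19 - 75) = 4 - 94 = -90)
E(U) = 24*U*(8 + U) (E(U) = (-2*U*(-3)*4)*(U + 8) = (-2*(-3*U)*4)*(8 + U) = (-(-24)*U)*(8 + U) = (24*U)*(8 + U) = 24*U*(8 + U))
-362 - E(l) = -362 - 24*(-90)*(8 - 90) = -362 - 24*(-90)*(-82) = -362 - 1*177120 = -362 - 177120 = -177482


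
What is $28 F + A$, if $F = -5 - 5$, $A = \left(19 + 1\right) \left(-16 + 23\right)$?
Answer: $-140$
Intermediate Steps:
$A = 140$ ($A = 20 \cdot 7 = 140$)
$F = -10$ ($F = -5 - 5 = -10$)
$28 F + A = 28 \left(-10\right) + 140 = -280 + 140 = -140$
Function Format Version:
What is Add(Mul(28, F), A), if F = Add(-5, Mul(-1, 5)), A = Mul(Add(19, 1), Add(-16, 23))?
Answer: -140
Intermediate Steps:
A = 140 (A = Mul(20, 7) = 140)
F = -10 (F = Add(-5, -5) = -10)
Add(Mul(28, F), A) = Add(Mul(28, -10), 140) = Add(-280, 140) = -140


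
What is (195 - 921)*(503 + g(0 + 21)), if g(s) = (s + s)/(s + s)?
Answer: -365904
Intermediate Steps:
g(s) = 1 (g(s) = (2*s)/((2*s)) = (2*s)*(1/(2*s)) = 1)
(195 - 921)*(503 + g(0 + 21)) = (195 - 921)*(503 + 1) = -726*504 = -365904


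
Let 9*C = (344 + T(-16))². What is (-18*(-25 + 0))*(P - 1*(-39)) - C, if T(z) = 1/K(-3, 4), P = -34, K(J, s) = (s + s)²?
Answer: -44644921/4096 ≈ -10900.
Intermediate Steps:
K(J, s) = 4*s² (K(J, s) = (2*s)² = 4*s²)
T(z) = 1/64 (T(z) = 1/(4*4²) = 1/(4*16) = 1/64)
C = 53860921/4096 (C = (344 + 1/64)²/9 = (22017/64)²/9 = (⅑)*(484748289/4096) = 53860921/4096 ≈ 13150.)
(-18*(-25 + 0))*(P - 1*(-39)) - C = (-18*(-25 + 0))*(-34 - 1*(-39)) - 1*53860921/4096 = (-18*(-25))*(-34 + 39) - 53860921/4096 = 450*5 - 53860921/4096 = 2250 - 53860921/4096 = -44644921/4096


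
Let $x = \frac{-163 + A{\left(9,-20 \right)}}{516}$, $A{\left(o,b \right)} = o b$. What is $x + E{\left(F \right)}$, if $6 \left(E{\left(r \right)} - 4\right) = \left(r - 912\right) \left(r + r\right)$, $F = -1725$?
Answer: $\frac{782399621}{516} \approx 1.5163 \cdot 10^{6}$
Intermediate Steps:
$A{\left(o,b \right)} = b o$
$E{\left(r \right)} = 4 + \frac{r \left(-912 + r\right)}{3}$ ($E{\left(r \right)} = 4 + \frac{\left(r - 912\right) \left(r + r\right)}{6} = 4 + \frac{\left(-912 + r\right) 2 r}{6} = 4 + \frac{2 r \left(-912 + r\right)}{6} = 4 + \frac{r \left(-912 + r\right)}{3}$)
$x = - \frac{343}{516}$ ($x = \frac{-163 - 180}{516} = \left(-163 - 180\right) \frac{1}{516} = \left(-343\right) \frac{1}{516} = - \frac{343}{516} \approx -0.66473$)
$x + E{\left(F \right)} = - \frac{343}{516} + \left(4 - -524400 + \frac{\left(-1725\right)^{2}}{3}\right) = - \frac{343}{516} + \left(4 + 524400 + \frac{1}{3} \cdot 2975625\right) = - \frac{343}{516} + \left(4 + 524400 + 991875\right) = - \frac{343}{516} + 1516279 = \frac{782399621}{516}$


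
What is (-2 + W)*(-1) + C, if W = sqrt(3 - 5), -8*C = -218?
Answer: 117/4 - I*sqrt(2) ≈ 29.25 - 1.4142*I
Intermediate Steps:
C = 109/4 (C = -1/8*(-218) = 109/4 ≈ 27.250)
W = I*sqrt(2) (W = sqrt(-2) = I*sqrt(2) ≈ 1.4142*I)
(-2 + W)*(-1) + C = (-2 + I*sqrt(2))*(-1) + 109/4 = (2 - I*sqrt(2)) + 109/4 = 117/4 - I*sqrt(2)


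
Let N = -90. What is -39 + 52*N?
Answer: -4719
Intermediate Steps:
-39 + 52*N = -39 + 52*(-90) = -39 - 4680 = -4719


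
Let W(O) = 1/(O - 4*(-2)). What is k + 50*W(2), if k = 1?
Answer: 6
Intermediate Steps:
W(O) = 1/(8 + O) (W(O) = 1/(O + 8) = 1/(8 + O))
k + 50*W(2) = 1 + 50/(8 + 2) = 1 + 50/10 = 1 + 50*(⅒) = 1 + 5 = 6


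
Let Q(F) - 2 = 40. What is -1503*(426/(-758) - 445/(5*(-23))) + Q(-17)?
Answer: -42968382/8717 ≈ -4929.3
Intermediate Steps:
Q(F) = 42 (Q(F) = 2 + 40 = 42)
-1503*(426/(-758) - 445/(5*(-23))) + Q(-17) = -1503*(426/(-758) - 445/(5*(-23))) + 42 = -1503*(426*(-1/758) - 445/(-115)) + 42 = -1503*(-213/379 - 445*(-1/115)) + 42 = -1503*(-213/379 + 89/23) + 42 = -1503*28832/8717 + 42 = -43334496/8717 + 42 = -42968382/8717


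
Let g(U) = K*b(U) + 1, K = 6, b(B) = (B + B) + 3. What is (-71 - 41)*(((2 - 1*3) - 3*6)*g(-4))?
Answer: -61712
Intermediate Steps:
b(B) = 3 + 2*B (b(B) = 2*B + 3 = 3 + 2*B)
g(U) = 19 + 12*U (g(U) = 6*(3 + 2*U) + 1 = (18 + 12*U) + 1 = 19 + 12*U)
(-71 - 41)*(((2 - 1*3) - 3*6)*g(-4)) = (-71 - 41)*(((2 - 1*3) - 3*6)*(19 + 12*(-4))) = -112*((2 - 3) - 18)*(19 - 48) = -112*(-1 - 18)*(-29) = -(-2128)*(-29) = -112*551 = -61712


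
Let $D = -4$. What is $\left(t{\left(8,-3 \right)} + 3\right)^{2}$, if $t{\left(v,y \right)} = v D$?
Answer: $841$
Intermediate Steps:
$t{\left(v,y \right)} = - 4 v$ ($t{\left(v,y \right)} = v \left(-4\right) = - 4 v$)
$\left(t{\left(8,-3 \right)} + 3\right)^{2} = \left(\left(-4\right) 8 + 3\right)^{2} = \left(-32 + 3\right)^{2} = \left(-29\right)^{2} = 841$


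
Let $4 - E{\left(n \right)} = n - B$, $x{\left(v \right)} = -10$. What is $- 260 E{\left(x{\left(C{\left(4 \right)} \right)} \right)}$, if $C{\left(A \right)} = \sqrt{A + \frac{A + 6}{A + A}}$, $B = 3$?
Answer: $-4420$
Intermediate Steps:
$C{\left(A \right)} = \sqrt{A + \frac{6 + A}{2 A}}$
$E{\left(n \right)} = 7 - n$ ($E{\left(n \right)} = 4 - \left(n - 3\right) = 4 - \left(-3 + n\right) = 7 - n$)
$- 260 E{\left(x{\left(C{\left(4 \right)} \right)} \right)} = - 260 \left(7 - -10\right) = - 260 \left(7 + 10\right) = \left(-260\right) 17 = -4420$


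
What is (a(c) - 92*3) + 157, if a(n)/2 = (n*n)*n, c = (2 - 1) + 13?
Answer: 5369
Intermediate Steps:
c = 14 (c = 1 + 13 = 14)
a(n) = 2*n**3 (a(n) = 2*((n*n)*n) = 2*(n**2*n) = 2*n**3)
(a(c) - 92*3) + 157 = (2*14**3 - 92*3) + 157 = (2*2744 - 276) + 157 = (5488 - 276) + 157 = 5212 + 157 = 5369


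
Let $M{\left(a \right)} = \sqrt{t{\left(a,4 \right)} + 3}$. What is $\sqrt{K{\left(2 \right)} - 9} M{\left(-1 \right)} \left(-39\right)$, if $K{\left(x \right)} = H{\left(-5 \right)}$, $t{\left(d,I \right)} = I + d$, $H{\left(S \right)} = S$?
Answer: $- 78 i \sqrt{21} \approx - 357.44 i$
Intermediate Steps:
$K{\left(x \right)} = -5$
$M{\left(a \right)} = \sqrt{7 + a}$ ($M{\left(a \right)} = \sqrt{\left(4 + a\right) + 3} = \sqrt{7 + a}$)
$\sqrt{K{\left(2 \right)} - 9} M{\left(-1 \right)} \left(-39\right) = \sqrt{-5 - 9} \sqrt{7 - 1} \left(-39\right) = \sqrt{-14} \sqrt{6} \left(-39\right) = i \sqrt{14} \sqrt{6} \left(-39\right) = 2 i \sqrt{21} \left(-39\right) = - 78 i \sqrt{21}$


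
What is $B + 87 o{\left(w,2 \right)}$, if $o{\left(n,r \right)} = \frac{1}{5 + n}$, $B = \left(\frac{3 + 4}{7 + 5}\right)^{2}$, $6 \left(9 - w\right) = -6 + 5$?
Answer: $\frac{79333}{12240} \approx 6.4815$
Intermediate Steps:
$w = \frac{55}{6}$ ($w = 9 - \frac{-6 + 5}{6} = 9 - - \frac{1}{6} = 9 + \frac{1}{6} = \frac{55}{6} \approx 9.1667$)
$B = \frac{49}{144}$ ($B = \left(\frac{7}{12}\right)^{2} = \frac{49}{144} \approx 0.34028$)
$B + 87 o{\left(w,2 \right)} = \frac{49}{144} + \frac{87}{5 + \frac{55}{6}} = \frac{49}{144} + \frac{87}{\frac{85}{6}} = \frac{49}{144} + 87 \cdot \frac{6}{85} = \frac{49}{144} + \frac{522}{85} = \frac{79333}{12240}$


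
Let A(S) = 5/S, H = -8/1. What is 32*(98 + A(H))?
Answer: 3116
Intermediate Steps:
H = -8 (H = -8*1 = -8)
32*(98 + A(H)) = 32*(98 + 5/(-8)) = 32*(98 + 5*(-⅛)) = 32*(98 - 5/8) = 32*(779/8) = 3116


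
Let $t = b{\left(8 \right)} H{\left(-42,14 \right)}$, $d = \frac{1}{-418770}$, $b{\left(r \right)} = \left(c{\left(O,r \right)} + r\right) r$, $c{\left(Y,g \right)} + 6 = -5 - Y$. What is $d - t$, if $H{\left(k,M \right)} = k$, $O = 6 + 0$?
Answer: $- \frac{1266360481}{418770} \approx -3024.0$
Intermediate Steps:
$O = 6$
$c{\left(Y,g \right)} = -11 - Y$ ($c{\left(Y,g \right)} = -6 - \left(5 + Y\right) = -11 - Y$)
$b{\left(r \right)} = r \left(-17 + r\right)$ ($b{\left(r \right)} = \left(\left(-11 - 6\right) + r\right) r = \left(-17 + r\right) r = r \left(-17 + r\right)$)
$d = - \frac{1}{418770} \approx -2.3879 \cdot 10^{-6}$
$t = 3024$ ($t = 8 \left(-17 + 8\right) \left(-42\right) = 8 \left(-9\right) \left(-42\right) = \left(-72\right) \left(-42\right) = 3024$)
$d - t = - \frac{1}{418770} - 3024 = - \frac{1266360481}{418770}$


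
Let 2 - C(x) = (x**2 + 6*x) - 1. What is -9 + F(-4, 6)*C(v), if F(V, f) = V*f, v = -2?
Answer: -273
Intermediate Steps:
C(x) = 3 - x**2 - 6*x (C(x) = 2 - ((x**2 + 6*x) - 1) = 2 - (-1 + x**2 + 6*x) = 2 + (1 - x**2 - 6*x) = 3 - x**2 - 6*x)
-9 + F(-4, 6)*C(v) = -9 + (-4*6)*(3 - 1*(-2)**2 - 6*(-2)) = -9 - 24*(3 - 1*4 + 12) = -9 - 24*(3 - 4 + 12) = -9 - 24*11 = -9 - 264 = -273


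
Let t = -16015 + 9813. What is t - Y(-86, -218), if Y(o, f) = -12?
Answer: -6190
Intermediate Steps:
t = -6202
t - Y(-86, -218) = -6202 - 1*(-12) = -6202 + 12 = -6190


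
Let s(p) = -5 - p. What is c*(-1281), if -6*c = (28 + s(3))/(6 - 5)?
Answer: 4270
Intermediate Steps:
c = -10/3 (c = -(28 + (-5 - 1*3))/(6*(6 - 5)) = -(28 + (-5 - 3))/(6*1) = -(28 - 8)/6 = -10/3 ≈ -3.3333)
c*(-1281) = -10/3*(-1281) = 4270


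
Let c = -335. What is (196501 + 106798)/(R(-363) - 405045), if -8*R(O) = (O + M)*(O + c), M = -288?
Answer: -1213196/1847379 ≈ -0.65671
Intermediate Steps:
R(O) = -(-335 + O)*(-288 + O)/8 (R(O) = -(O - 288)*(O - 335)/8 = -(-288 + O)*(-335 + O)/8 = -(-335 + O)*(-288 + O)/8)
(196501 + 106798)/(R(-363) - 405045) = (196501 + 106798)/((-12060 - ⅛*(-363)² + (623/8)*(-363)) - 405045) = 303299/((-12060 - ⅛*131769 - 226149/8) - 405045) = 303299/((-12060 - 131769/8 - 226149/8) - 405045) = 303299/(-227199/4 - 405045) = 303299/(-1847379/4) = 303299*(-4/1847379) = -1213196/1847379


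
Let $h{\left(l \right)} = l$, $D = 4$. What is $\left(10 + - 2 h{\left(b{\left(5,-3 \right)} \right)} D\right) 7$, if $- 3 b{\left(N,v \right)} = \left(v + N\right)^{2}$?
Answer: $\frac{434}{3} \approx 144.67$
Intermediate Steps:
$b{\left(N,v \right)} = - \frac{\left(N + v\right)^{2}}{3}$ ($b{\left(N,v \right)} = - \frac{\left(v + N\right)^{2}}{3} = - \frac{\left(N + v\right)^{2}}{3}$)
$\left(10 + - 2 h{\left(b{\left(5,-3 \right)} \right)} D\right) 7 = \left(10 + - 2 \left(- \frac{\left(5 - 3\right)^{2}}{3}\right) 4\right) 7 = \left(10 + - 2 \left(- \frac{2^{2}}{3}\right) 4\right) 7 = \left(10 + - 2 \left(\left(- \frac{1}{3}\right) 4\right) 4\right) 7 = \left(10 + \left(-2\right) \left(- \frac{4}{3}\right) 4\right) 7 = \left(10 + \frac{8}{3} \cdot 4\right) 7 = \left(10 + \frac{32}{3}\right) 7 = \frac{62}{3} \cdot 7 = \frac{434}{3}$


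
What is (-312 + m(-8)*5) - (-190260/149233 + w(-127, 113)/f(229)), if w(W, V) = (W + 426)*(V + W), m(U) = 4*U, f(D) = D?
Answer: -2208862518/4882051 ≈ -452.45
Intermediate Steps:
w(W, V) = (426 + W)*(V + W)
(-312 + m(-8)*5) - (-190260/149233 + w(-127, 113)/f(229)) = (-312 + (4*(-8))*5) - (-190260/149233 + ((-127)² + 426*113 + 426*(-127) + 113*(-127))/229) = (-312 - 32*5) - (-190260*1/149233 + (16129 + 48138 - 54102 - 14351)*(1/229)) = (-312 - 160) - (-27180/21319 - 4186*1/229) = -472 - (-27180/21319 - 4186/229) = -472 - 1*(-95465554/4882051) = -472 + 95465554/4882051 = -2208862518/4882051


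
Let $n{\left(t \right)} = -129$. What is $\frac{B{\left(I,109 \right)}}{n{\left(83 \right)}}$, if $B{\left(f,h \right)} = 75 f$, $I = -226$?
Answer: $\frac{5650}{43} \approx 131.4$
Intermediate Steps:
$\frac{B{\left(I,109 \right)}}{n{\left(83 \right)}} = \frac{75 \left(-226\right)}{-129} = \left(-16950\right) \left(- \frac{1}{129}\right) = \frac{5650}{43}$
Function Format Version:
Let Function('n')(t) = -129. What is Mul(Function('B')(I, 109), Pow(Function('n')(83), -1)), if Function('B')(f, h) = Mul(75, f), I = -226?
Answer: Rational(5650, 43) ≈ 131.40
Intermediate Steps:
Mul(Function('B')(I, 109), Pow(Function('n')(83), -1)) = Mul(Mul(75, -226), Pow(-129, -1)) = Mul(-16950, Rational(-1, 129)) = Rational(5650, 43)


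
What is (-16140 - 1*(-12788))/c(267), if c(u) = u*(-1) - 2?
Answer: 3352/269 ≈ 12.461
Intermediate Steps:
c(u) = -2 - u (c(u) = -u - 2 = -2 - u)
(-16140 - 1*(-12788))/c(267) = (-16140 - 1*(-12788))/(-2 - 1*267) = (-16140 + 12788)/(-2 - 267) = -3352/(-269) = -3352*(-1/269) = 3352/269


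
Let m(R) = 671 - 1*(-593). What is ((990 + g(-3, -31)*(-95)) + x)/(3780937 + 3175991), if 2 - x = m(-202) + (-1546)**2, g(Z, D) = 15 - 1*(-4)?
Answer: -2392193/6956928 ≈ -0.34386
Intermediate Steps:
m(R) = 1264 (m(R) = 671 + 593 = 1264)
g(Z, D) = 19 (g(Z, D) = 15 + 4 = 19)
x = -2391378 (x = 2 - (1264 + (-1546)**2) = 2 - (1264 + 2390116) = 2 - 1*2391380 = 2 - 2391380 = -2391378)
((990 + g(-3, -31)*(-95)) + x)/(3780937 + 3175991) = ((990 + 19*(-95)) - 2391378)/(3780937 + 3175991) = ((990 - 1805) - 2391378)/6956928 = (-815 - 2391378)*(1/6956928) = -2392193*1/6956928 = -2392193/6956928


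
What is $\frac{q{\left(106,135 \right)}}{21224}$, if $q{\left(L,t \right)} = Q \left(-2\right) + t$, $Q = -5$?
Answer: $\frac{145}{21224} \approx 0.0068319$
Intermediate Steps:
$q{\left(L,t \right)} = 10 + t$ ($q{\left(L,t \right)} = \left(-5\right) \left(-2\right) + t = 10 + t$)
$\frac{q{\left(106,135 \right)}}{21224} = \frac{10 + 135}{21224} = 145 \cdot \frac{1}{21224} = \frac{145}{21224}$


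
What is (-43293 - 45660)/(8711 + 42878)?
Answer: -88953/51589 ≈ -1.7243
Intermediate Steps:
(-43293 - 45660)/(8711 + 42878) = -88953/51589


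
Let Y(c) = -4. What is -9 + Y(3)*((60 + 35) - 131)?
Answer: 135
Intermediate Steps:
-9 + Y(3)*((60 + 35) - 131) = -9 - 4*((60 + 35) - 131) = -9 - 4*(95 - 131) = -9 - 4*(-36) = -9 + 144 = 135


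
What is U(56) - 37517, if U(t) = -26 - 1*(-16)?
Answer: -37527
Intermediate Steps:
U(t) = -10 (U(t) = -26 + 16 = -10)
U(56) - 37517 = -10 - 37517 = -37527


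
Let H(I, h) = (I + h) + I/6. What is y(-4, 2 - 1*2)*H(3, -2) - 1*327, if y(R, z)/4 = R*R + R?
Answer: -255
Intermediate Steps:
y(R, z) = 4*R + 4*R**2 (y(R, z) = 4*(R*R + R) = 4*(R**2 + R) = 4*(R + R**2) = 4*R + 4*R**2)
H(I, h) = h + 7*I/6 (H(I, h) = (I + h) + I*(1/6) = (I + h) + I/6 = h + 7*I/6)
y(-4, 2 - 1*2)*H(3, -2) - 1*327 = (4*(-4)*(1 - 4))*(-2 + (7/6)*3) - 1*327 = (4*(-4)*(-3))*(-2 + 7/2) - 327 = 48*(3/2) - 327 = 72 - 327 = -255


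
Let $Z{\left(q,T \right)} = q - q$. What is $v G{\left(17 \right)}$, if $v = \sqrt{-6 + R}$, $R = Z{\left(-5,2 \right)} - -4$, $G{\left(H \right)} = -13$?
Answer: $- 13 i \sqrt{2} \approx - 18.385 i$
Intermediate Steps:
$Z{\left(q,T \right)} = 0$
$R = 4$ ($R = 0 - -4 = 0 + 4 = 4$)
$v = i \sqrt{2}$ ($v = \sqrt{-6 + 4} = \sqrt{-2} = i \sqrt{2} \approx 1.4142 i$)
$v G{\left(17 \right)} = i \sqrt{2} \left(-13\right) = - 13 i \sqrt{2}$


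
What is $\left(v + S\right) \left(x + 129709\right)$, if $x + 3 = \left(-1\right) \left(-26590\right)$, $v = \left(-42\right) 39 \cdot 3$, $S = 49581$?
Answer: $6981273432$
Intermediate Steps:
$v = -4914$ ($v = \left(-1638\right) 3 = -4914$)
$x = 26587$ ($x = -3 - -26590 = -3 + 26590 = 26587$)
$\left(v + S\right) \left(x + 129709\right) = \left(-4914 + 49581\right) \left(26587 + 129709\right) = 44667 \cdot 156296 = 6981273432$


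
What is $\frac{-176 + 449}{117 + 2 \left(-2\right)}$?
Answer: $\frac{273}{113} \approx 2.4159$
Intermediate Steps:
$\frac{-176 + 449}{117 + 2 \left(-2\right)} = \frac{273}{117 - 4} = \frac{273}{113}$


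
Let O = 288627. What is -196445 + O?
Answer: 92182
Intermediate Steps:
-196445 + O = -196445 + 288627 = 92182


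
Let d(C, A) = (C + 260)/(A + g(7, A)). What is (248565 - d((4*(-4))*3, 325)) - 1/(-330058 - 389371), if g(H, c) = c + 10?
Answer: 29506065318953/118705785 ≈ 2.4856e+5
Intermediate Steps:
g(H, c) = 10 + c
d(C, A) = (260 + C)/(10 + 2*A) (d(C, A) = (C + 260)/(A + (10 + A)) = (260 + C)/(10 + 2*A))
(248565 - d((4*(-4))*3, 325)) - 1/(-330058 - 389371) = (248565 - (260 + (4*(-4))*3)/(2*(5 + 325))) - 1/(-330058 - 389371) = (248565 - (260 - 16*3)/(2*330)) - 1/(-719429) = (248565 - (260 - 48)/(2*330)) - 1*(-1/719429) = (248565 - 212/(2*330)) + 1/719429 = (248565 - 1*53/165) + 1/719429 = (248565 - 53/165) + 1/719429 = 41013172/165 + 1/719429 = 29506065318953/118705785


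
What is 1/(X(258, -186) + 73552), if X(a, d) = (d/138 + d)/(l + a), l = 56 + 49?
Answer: 8349/614081339 ≈ 1.3596e-5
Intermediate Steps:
l = 105
X(a, d) = 139*d/(138*(105 + a)) (X(a, d) = (d/138 + d)/(105 + a) = (139*d/138)/(105 + a) = 139*d/(138*(105 + a)))
1/(X(258, -186) + 73552) = 1/((139/138)*(-186)/(105 + 258) + 73552) = 1/((139/138)*(-186)/363 + 73552) = 1/((139/138)*(-186)*(1/363) + 73552) = 1/(-4309/8349 + 73552) = 1/(614081339/8349) = 8349/614081339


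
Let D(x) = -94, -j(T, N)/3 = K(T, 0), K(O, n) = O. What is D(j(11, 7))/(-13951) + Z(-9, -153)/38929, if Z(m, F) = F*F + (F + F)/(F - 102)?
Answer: 150115921/246862945 ≈ 0.60809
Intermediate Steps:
j(T, N) = -3*T
Z(m, F) = F² + 2*F/(-102 + F) (Z(m, F) = F² + (2*F)/(-102 + F) = F² + 2*F/(-102 + F))
D(j(11, 7))/(-13951) + Z(-9, -153)/38929 = -94/(-13951) - 153*(2 + (-153)² - 102*(-153))/(-102 - 153)/38929 = -94*(-1/13951) - 153*(2 + 23409 + 15606)/(-255)*(1/38929) = 94/13951 - 153*(-1/255)*39017*(1/38929) = 94/13951 + (117051/5)*(1/38929) = 94/13951 + 10641/17695 = 150115921/246862945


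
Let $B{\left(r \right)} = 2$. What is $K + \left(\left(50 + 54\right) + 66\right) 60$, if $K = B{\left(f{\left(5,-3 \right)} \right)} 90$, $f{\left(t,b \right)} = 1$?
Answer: $10380$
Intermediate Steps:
$K = 180$ ($K = 2 \cdot 90 = 180$)
$K + \left(\left(50 + 54\right) + 66\right) 60 = 180 + \left(\left(50 + 54\right) + 66\right) 60 = 180 + \left(104 + 66\right) 60 = 180 + 170 \cdot 60 = 180 + 10200 = 10380$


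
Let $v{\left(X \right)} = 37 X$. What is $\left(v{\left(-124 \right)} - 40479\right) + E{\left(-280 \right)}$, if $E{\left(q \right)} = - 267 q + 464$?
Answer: $30157$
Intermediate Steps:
$E{\left(q \right)} = 464 - 267 q$
$\left(v{\left(-124 \right)} - 40479\right) + E{\left(-280 \right)} = \left(37 \left(-124\right) - 40479\right) + \left(464 - -74760\right) = \left(-4588 - 40479\right) + \left(464 + 74760\right) = -45067 + 75224 = 30157$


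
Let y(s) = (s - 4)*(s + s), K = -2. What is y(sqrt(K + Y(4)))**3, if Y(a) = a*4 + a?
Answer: 171072 - 120960*sqrt(2) ≈ 8.7275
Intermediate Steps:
Y(a) = 5*a (Y(a) = 4*a + a = 5*a)
y(s) = 2*s*(-4 + s) (y(s) = (-4 + s)*(2*s) = 2*s*(-4 + s))
y(sqrt(K + Y(4)))**3 = (2*sqrt(-2 + 5*4)*(-4 + sqrt(-2 + 5*4)))**3 = (2*sqrt(-2 + 20)*(-4 + sqrt(-2 + 20)))**3 = (2*sqrt(18)*(-4 + sqrt(18)))**3 = (2*(3*sqrt(2))*(-4 + 3*sqrt(2)))**3 = (6*sqrt(2)*(-4 + 3*sqrt(2)))**3 = 432*sqrt(2)*(-4 + 3*sqrt(2))**3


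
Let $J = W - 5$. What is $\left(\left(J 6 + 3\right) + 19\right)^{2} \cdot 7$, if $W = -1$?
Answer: $1372$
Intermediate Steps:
$J = -6$ ($J = -1 - 5 = -6$)
$\left(\left(J 6 + 3\right) + 19\right)^{2} \cdot 7 = \left(\left(\left(-6\right) 6 + 3\right) + 19\right)^{2} \cdot 7 = \left(\left(-36 + 3\right) + 19\right)^{2} \cdot 7 = \left(-33 + 19\right)^{2} \cdot 7 = \left(-14\right)^{2} \cdot 7 = 196 \cdot 7 = 1372$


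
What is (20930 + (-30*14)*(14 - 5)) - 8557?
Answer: 8593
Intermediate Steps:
(20930 + (-30*14)*(14 - 5)) - 8557 = (20930 - 420*9) - 8557 = (20930 - 3780) - 8557 = 17150 - 8557 = 8593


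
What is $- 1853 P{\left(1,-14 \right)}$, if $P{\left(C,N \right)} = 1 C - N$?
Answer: $-27795$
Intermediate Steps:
$P{\left(C,N \right)} = C - N$
$- 1853 P{\left(1,-14 \right)} = - 1853 \left(1 - -14\right) = - 1853 \left(1 + 14\right) = \left(-1853\right) 15 = -27795$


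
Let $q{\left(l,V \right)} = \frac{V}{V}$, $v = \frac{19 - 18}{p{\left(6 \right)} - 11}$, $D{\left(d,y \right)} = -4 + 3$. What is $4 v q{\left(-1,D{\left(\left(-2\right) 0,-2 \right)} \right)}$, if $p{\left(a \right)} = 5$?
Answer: $- \frac{2}{3} \approx -0.66667$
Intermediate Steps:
$D{\left(d,y \right)} = -1$
$v = - \frac{1}{6}$ ($v = \frac{19 - 18}{5 - 11} = 1 \frac{1}{-6} = 1 \left(- \frac{1}{6}\right) = - \frac{1}{6} \approx -0.16667$)
$q{\left(l,V \right)} = 1$
$4 v q{\left(-1,D{\left(\left(-2\right) 0,-2 \right)} \right)} = 4 \left(- \frac{1}{6}\right) 1 = \left(- \frac{2}{3}\right) 1 = - \frac{2}{3}$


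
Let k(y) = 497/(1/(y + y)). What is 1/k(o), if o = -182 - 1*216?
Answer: -1/395612 ≈ -2.5277e-6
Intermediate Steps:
o = -398 (o = -182 - 216 = -398)
k(y) = 994*y (k(y) = 497/(1/(2*y)) = 497/((1/(2*y))) = 497*(2*y) = 994*y)
1/k(o) = 1/(994*(-398)) = 1/(-395612) = -1/395612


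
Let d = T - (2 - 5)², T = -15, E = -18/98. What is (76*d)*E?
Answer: 16416/49 ≈ 335.02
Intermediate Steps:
E = -9/49 (E = -18*1/98 = -9/49 ≈ -0.18367)
d = -24 (d = -15 - (2 - 5)² = -15 - 1*(-3)² = -15 - 1*9 = -15 - 9 = -24)
(76*d)*E = (76*(-24))*(-9/49) = -1824*(-9/49) = 16416/49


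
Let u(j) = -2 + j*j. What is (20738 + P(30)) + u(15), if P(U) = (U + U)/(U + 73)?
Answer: 2159043/103 ≈ 20962.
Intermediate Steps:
u(j) = -2 + j**2
P(U) = 2*U/(73 + U) (P(U) = (2*U)/(73 + U) = 2*U/(73 + U))
(20738 + P(30)) + u(15) = (20738 + 2*30/(73 + 30)) + (-2 + 15**2) = (20738 + 2*30/103) + (-2 + 225) = (20738 + 2*30*(1/103)) + 223 = (20738 + 60/103) + 223 = 2136074/103 + 223 = 2159043/103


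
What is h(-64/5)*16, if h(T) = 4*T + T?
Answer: -1024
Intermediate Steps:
h(T) = 5*T
h(-64/5)*16 = (5*(-64/5))*16 = -64*16 = -1024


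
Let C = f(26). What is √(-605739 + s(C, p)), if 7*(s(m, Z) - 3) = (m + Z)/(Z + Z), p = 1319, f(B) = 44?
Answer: I*√206551805173658/18466 ≈ 778.29*I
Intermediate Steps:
C = 44
s(m, Z) = 3 + (Z + m)/(14*Z) (s(m, Z) = 3 + ((m + Z)/(Z + Z))/7 = 3 + ((Z + m)/((2*Z)))/7 = 3 + ((Z + m)*(1/(2*Z)))/7 = 3 + ((Z + m)/(2*Z))/7 = 3 + (Z + m)/(14*Z))
√(-605739 + s(C, p)) = √(-605739 + (1/14)*(44 + 43*1319)/1319) = √(-605739 + (1/14)*(1/1319)*(44 + 56717)) = √(-605739 + (1/14)*(1/1319)*56761) = √(-605739 + 56761/18466) = √(-11185519613/18466) = I*√206551805173658/18466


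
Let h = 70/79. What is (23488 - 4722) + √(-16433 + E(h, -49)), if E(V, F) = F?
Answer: 18766 + I*√16482 ≈ 18766.0 + 128.38*I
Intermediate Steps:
h = 70/79 (h = 70*(1/79) = 70/79 ≈ 0.88608)
(23488 - 4722) + √(-16433 + E(h, -49)) = (23488 - 4722) + √(-16433 - 49) = 18766 + √(-16482) = 18766 + I*√16482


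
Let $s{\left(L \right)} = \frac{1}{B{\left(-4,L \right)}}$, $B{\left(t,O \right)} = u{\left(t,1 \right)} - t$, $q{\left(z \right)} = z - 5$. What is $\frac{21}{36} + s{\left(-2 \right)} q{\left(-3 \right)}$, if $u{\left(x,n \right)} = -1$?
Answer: $- \frac{25}{12} \approx -2.0833$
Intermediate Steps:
$q{\left(z \right)} = -5 + z$
$B{\left(t,O \right)} = -1 - t$
$s{\left(L \right)} = \frac{1}{3}$ ($s{\left(L \right)} = \frac{1}{-1 - -4} = \frac{1}{-1 + 4} = \frac{1}{3}$)
$\frac{21}{36} + s{\left(-2 \right)} q{\left(-3 \right)} = \frac{21}{36} + \frac{-5 - 3}{3} = 21 \cdot \frac{1}{36} + \frac{1}{3} \left(-8\right) = \frac{7}{12} - \frac{8}{3} = - \frac{25}{12}$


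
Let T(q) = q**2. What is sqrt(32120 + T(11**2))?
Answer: sqrt(46761) ≈ 216.24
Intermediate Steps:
sqrt(32120 + T(11**2)) = sqrt(32120 + (11**2)**2) = sqrt(32120 + 121**2) = sqrt(32120 + 14641) = sqrt(46761)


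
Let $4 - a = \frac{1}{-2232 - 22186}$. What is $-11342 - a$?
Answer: $- \frac{277046629}{24418} \approx -11346.0$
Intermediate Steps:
$a = \frac{97673}{24418}$ ($a = 4 - \frac{1}{-2232 - 22186} = 4 - \frac{1}{-24418} = 4 - - \frac{1}{24418} = 4 + \frac{1}{24418} = \frac{97673}{24418} \approx 4.0$)
$-11342 - a = -11342 - \frac{97673}{24418} = - \frac{277046629}{24418}$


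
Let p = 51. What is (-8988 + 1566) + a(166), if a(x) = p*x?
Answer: 1044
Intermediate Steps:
a(x) = 51*x
(-8988 + 1566) + a(166) = (-8988 + 1566) + 51*166 = -7422 + 8466 = 1044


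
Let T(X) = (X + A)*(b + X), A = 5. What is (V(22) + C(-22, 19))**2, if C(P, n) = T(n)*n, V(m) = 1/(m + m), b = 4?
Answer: 212957329729/1936 ≈ 1.1000e+8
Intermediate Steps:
T(X) = (4 + X)*(5 + X) (T(X) = (X + 5)*(4 + X) = (5 + X)*(4 + X) = (4 + X)*(5 + X))
V(m) = 1/(2*m)
C(P, n) = n*(20 + n**2 + 9*n) (C(P, n) = (20 + n**2 + 9*n)*n = n*(20 + n**2 + 9*n))
(V(22) + C(-22, 19))**2 = ((1/2)/22 + 19*(20 + 19**2 + 9*19))**2 = ((1/2)*(1/22) + 19*(20 + 361 + 171))**2 = (1/44 + 19*552)**2 = (1/44 + 10488)**2 = (461473/44)**2 = 212957329729/1936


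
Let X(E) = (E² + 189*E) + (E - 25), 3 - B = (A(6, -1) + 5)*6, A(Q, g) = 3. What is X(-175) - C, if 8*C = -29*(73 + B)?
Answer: -5097/2 ≈ -2548.5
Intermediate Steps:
B = -45 (B = 3 - (3 + 5)*6 = 3 - 8*6 = 3 - 1*48 = 3 - 48 = -45)
X(E) = -25 + E² + 190*E (X(E) = (E² + 189*E) + (-25 + E) = -25 + E² + 190*E)
C = -203/2 (C = (-29*(73 - 45))/8 = (-29*28)/8 = (⅛)*(-812) = -203/2 ≈ -101.50)
X(-175) - C = (-25 + (-175)² + 190*(-175)) - 1*(-203/2) = (-25 + 30625 - 33250) + 203/2 = -2650 + 203/2 = -5097/2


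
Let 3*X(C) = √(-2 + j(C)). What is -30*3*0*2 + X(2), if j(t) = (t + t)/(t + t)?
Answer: I/3 ≈ 0.33333*I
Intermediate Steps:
j(t) = 1 (j(t) = (2*t)/((2*t)) = (2*t)*(1/(2*t)) = 1)
X(C) = I/3 (X(C) = √(-2 + 1)/3 = √(-1)/3 = I/3)
-30*3*0*2 + X(2) = -30*3*0*2 + I/3 = -0*2 + I/3 = -30*0 + I/3 = 0 + I/3 = I/3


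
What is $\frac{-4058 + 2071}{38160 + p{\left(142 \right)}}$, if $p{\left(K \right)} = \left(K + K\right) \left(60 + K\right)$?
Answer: $- \frac{1987}{95528} \approx -0.0208$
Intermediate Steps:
$p{\left(K \right)} = 2 K \left(60 + K\right)$
$\frac{-4058 + 2071}{38160 + p{\left(142 \right)}} = \frac{-4058 + 2071}{38160 + 2 \cdot 142 \left(60 + 142\right)} = - \frac{1987}{38160 + 2 \cdot 142 \cdot 202} = - \frac{1987}{38160 + 57368} = - \frac{1987}{95528}$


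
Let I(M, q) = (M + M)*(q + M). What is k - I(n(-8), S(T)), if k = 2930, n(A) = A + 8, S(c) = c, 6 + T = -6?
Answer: 2930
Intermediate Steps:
T = -12 (T = -6 - 6 = -12)
n(A) = 8 + A
I(M, q) = 2*M*(M + q) (I(M, q) = (2*M)*(M + q) = 2*M*(M + q))
k - I(n(-8), S(T)) = 2930 - 2*(8 - 8)*((8 - 8) - 12) = 2930 - 2*0*(0 - 12) = 2930 - 2*0*(-12) = 2930 - 1*0 = 2930 + 0 = 2930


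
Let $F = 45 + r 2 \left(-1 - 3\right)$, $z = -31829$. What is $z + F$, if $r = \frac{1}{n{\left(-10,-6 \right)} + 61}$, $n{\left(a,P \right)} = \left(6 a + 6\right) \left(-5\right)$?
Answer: $- \frac{10520512}{331} \approx -31784.0$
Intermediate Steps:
$n{\left(a,P \right)} = -30 - 30 a$ ($n{\left(a,P \right)} = \left(6 + 6 a\right) \left(-5\right) = -30 - 30 a$)
$r = \frac{1}{331}$ ($r = \frac{1}{\left(-30 - -300\right) + 61} = \frac{1}{\left(-30 + 300\right) + 61} = \frac{1}{270 + 61} = \frac{1}{331} \approx 0.0030211$)
$F = \frac{14887}{331}$ ($F = 45 + \frac{2 \left(-1 - 3\right)}{331} = 45 + \frac{2 \left(-4\right)}{331} = 45 + \frac{1}{331} \left(-8\right) = 45 - \frac{8}{331} = \frac{14887}{331} \approx 44.976$)
$z + F = -31829 + \frac{14887}{331} = - \frac{10520512}{331}$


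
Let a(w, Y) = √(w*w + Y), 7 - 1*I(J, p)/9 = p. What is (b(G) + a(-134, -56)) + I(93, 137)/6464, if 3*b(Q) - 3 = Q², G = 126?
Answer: 17106391/3232 + 10*√179 ≈ 5426.6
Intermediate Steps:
I(J, p) = 63 - 9*p
b(Q) = 1 + Q²/3
a(w, Y) = √(Y + w²) (a(w, Y) = √(w² + Y) = √(Y + w²))
(b(G) + a(-134, -56)) + I(93, 137)/6464 = ((1 + (⅓)*126²) + √(-56 + (-134)²)) + (63 - 9*137)/6464 = ((1 + (⅓)*15876) + √(-56 + 17956)) + (63 - 1233)*(1/6464) = ((1 + 5292) + √17900) - 1170*1/6464 = (5293 + 10*√179) - 585/3232 = 17106391/3232 + 10*√179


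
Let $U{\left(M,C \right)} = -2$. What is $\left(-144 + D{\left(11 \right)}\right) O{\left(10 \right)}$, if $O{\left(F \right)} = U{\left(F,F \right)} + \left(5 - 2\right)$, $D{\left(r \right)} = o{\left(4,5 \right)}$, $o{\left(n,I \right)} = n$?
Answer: $-140$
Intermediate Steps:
$D{\left(r \right)} = 4$
$O{\left(F \right)} = 1$ ($O{\left(F \right)} = -2 + \left(5 - 2\right) = -2 + 3 = 1$)
$\left(-144 + D{\left(11 \right)}\right) O{\left(10 \right)} = \left(-144 + 4\right) 1 = \left(-140\right) 1 = -140$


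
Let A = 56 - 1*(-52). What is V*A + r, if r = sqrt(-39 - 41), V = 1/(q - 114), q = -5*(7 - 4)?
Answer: -36/43 + 4*I*sqrt(5) ≈ -0.83721 + 8.9443*I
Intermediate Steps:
A = 108 (A = 56 + 52 = 108)
q = -15 (q = -5*3 = -15)
V = -1/129 (V = 1/(-15 - 114) = 1/(-129) = -1/129 ≈ -0.0077519)
r = 4*I*sqrt(5) (r = sqrt(-80) = 4*I*sqrt(5) ≈ 8.9443*I)
V*A + r = -1/129*108 + 4*I*sqrt(5) = -36/43 + 4*I*sqrt(5)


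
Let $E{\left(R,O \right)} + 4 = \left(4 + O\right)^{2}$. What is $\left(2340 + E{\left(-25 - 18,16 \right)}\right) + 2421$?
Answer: $5157$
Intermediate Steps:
$E{\left(R,O \right)} = -4 + \left(4 + O\right)^{2}$
$\left(2340 + E{\left(-25 - 18,16 \right)}\right) + 2421 = \left(2340 - \left(4 - \left(4 + 16\right)^{2}\right)\right) + 2421 = \left(2340 - \left(4 - 20^{2}\right)\right) + 2421 = \left(2340 + \left(-4 + 400\right)\right) + 2421 = \left(2340 + 396\right) + 2421 = 2736 + 2421 = 5157$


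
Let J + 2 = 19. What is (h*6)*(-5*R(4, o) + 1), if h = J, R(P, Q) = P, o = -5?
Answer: -1938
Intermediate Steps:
J = 17 (J = -2 + 19 = 17)
h = 17
(h*6)*(-5*R(4, o) + 1) = (17*6)*(-5*4 + 1) = 102*(-20 + 1) = 102*(-19) = -1938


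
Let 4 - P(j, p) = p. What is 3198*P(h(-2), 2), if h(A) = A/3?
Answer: 6396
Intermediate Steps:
h(A) = A/3 (h(A) = A*(⅓) = A/3)
P(j, p) = 4 - p
3198*P(h(-2), 2) = 3198*(4 - 1*2) = 3198*(4 - 2) = 3198*2 = 6396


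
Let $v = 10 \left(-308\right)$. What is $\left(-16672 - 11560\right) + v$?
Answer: $-31312$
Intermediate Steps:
$v = -3080$
$\left(-16672 - 11560\right) + v = \left(-16672 - 11560\right) - 3080 = -28232 - 3080 = -31312$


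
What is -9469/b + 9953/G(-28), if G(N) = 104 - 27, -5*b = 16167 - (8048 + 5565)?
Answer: 29065527/196658 ≈ 147.80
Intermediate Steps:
b = -2554/5 (b = -(16167 - (8048 + 5565))/5 = -(16167 - 1*13613)/5 = -(16167 - 13613)/5 = -1/5*2554 = -2554/5 ≈ -510.80)
G(N) = 77
-9469/b + 9953/G(-28) = -9469/(-2554/5) + 9953/77 = -9469*(-5/2554) + 9953*(1/77) = 47345/2554 + 9953/77 = 29065527/196658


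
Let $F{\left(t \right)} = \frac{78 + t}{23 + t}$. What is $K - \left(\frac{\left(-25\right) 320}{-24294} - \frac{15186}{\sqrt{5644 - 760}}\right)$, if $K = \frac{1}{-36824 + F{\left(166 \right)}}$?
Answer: $- \frac{27840263783}{84536949324} + \frac{2531 \sqrt{1221}}{407} \approx 216.97$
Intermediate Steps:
$F{\left(t \right)} = \frac{78 + t}{23 + t}$
$K = - \frac{189}{6959492}$ ($K = \frac{1}{-36824 + \frac{78 + 166}{23 + 166}} = \frac{1}{-36824 + \frac{1}{189} \cdot 244} = \frac{1}{-36824 + \frac{244}{189}} = \frac{1}{- \frac{6959492}{189}} = - \frac{189}{6959492} \approx -2.7157 \cdot 10^{-5}$)
$K - \left(\frac{\left(-25\right) 320}{-24294} - \frac{15186}{\sqrt{5644 - 760}}\right) = - \frac{189}{6959492} - \left(\frac{\left(-25\right) 320}{-24294} - \frac{15186}{\sqrt{5644 - 760}}\right) = - \frac{189}{6959492} - \left(\left(-8000\right) \left(- \frac{1}{24294}\right) - \frac{15186}{\sqrt{4884}}\right) = - \frac{189}{6959492} - \left(\frac{4000}{12147} - \frac{15186}{2 \sqrt{1221}}\right) = - \frac{189}{6959492} - \left(\frac{4000}{12147} - 15186 \frac{\sqrt{1221}}{2442}\right) = - \frac{189}{6959492} - \left(\frac{4000}{12147} - \frac{2531 \sqrt{1221}}{407}\right) = - \frac{27840263783}{84536949324} + \frac{2531 \sqrt{1221}}{407}$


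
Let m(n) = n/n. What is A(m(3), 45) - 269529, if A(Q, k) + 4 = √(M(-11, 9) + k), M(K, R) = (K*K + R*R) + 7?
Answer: -269533 + √254 ≈ -2.6952e+5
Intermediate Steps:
M(K, R) = 7 + K² + R² (M(K, R) = (K² + R²) + 7 = 7 + K² + R²)
m(n) = 1
A(Q, k) = -4 + √(209 + k) (A(Q, k) = -4 + √((7 + (-11)² + 9²) + k) = -4 + √((7 + 121 + 81) + k) = -4 + √(209 + k))
A(m(3), 45) - 269529 = (-4 + √(209 + 45)) - 269529 = (-4 + √254) - 269529 = -269533 + √254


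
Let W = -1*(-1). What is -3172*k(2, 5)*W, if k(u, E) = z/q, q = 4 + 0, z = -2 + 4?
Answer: -1586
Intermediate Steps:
z = 2
q = 4
W = 1
k(u, E) = 1/2 (k(u, E) = 2/4 = 2*(1/4) = 1/2)
-3172*k(2, 5)*W = -1586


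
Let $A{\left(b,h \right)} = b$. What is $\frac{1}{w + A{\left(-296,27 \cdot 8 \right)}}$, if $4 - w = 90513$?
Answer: $- \frac{1}{90805} \approx -1.1013 \cdot 10^{-5}$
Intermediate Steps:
$w = -90509$ ($w = 4 - 90513 = -90509$)
$\frac{1}{w + A{\left(-296,27 \cdot 8 \right)}} = \frac{1}{-90509 - 296} = \frac{1}{-90805} = - \frac{1}{90805}$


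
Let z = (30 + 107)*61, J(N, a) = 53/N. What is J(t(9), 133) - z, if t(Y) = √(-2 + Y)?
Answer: -8357 + 53*√7/7 ≈ -8337.0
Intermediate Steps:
z = 8357 (z = 137*61 = 8357)
J(t(9), 133) - z = 53/(√(-2 + 9)) - 1*8357 = 53/(√7) - 8357 = 53*(√7/7) - 8357 = 53*√7/7 - 8357 = -8357 + 53*√7/7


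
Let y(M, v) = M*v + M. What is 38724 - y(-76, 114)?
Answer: 47464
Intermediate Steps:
y(M, v) = M + M*v
38724 - y(-76, 114) = 38724 - (-76)*(1 + 114) = 38724 - (-76)*115 = 38724 - 1*(-8740) = 38724 + 8740 = 47464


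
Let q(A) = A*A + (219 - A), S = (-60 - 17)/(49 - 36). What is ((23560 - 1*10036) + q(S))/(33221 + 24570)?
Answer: 2329497/9766679 ≈ 0.23851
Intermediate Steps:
S = -77/13 ≈ -5.9231
q(A) = 219 + A² - A (q(A) = A² + (219 - A) = 219 + A² - A)
((23560 - 1*10036) + q(S))/(33221 + 24570) = ((23560 - 1*10036) + (219 + (-77/13)² - 1*(-77/13)))/(33221 + 24570) = ((23560 - 10036) + (219 + 5929/169 + 77/13))/57791 = (13524 + 43941/169)*(1/57791) = (2329497/169)*(1/57791) = 2329497/9766679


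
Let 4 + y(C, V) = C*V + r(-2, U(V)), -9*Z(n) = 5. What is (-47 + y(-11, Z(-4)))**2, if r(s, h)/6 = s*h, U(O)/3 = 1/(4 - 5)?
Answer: 6400/81 ≈ 79.012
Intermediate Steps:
U(O) = -3 (U(O) = 3/(4 - 5) = 3/(-1) = 3*(-1) = -3)
Z(n) = -5/9 (Z(n) = -1/9*5 = -5/9)
r(s, h) = 6*h*s (r(s, h) = 6*(s*h) = 6*(h*s) = 6*h*s)
y(C, V) = 32 + C*V (y(C, V) = -4 + (C*V + 6*(-3)*(-2)) = -4 + (C*V + 36) = -4 + (36 + C*V) = 32 + C*V)
(-47 + y(-11, Z(-4)))**2 = (-47 + (32 - 11*(-5/9)))**2 = (-47 + (32 + 55/9))**2 = (-47 + 343/9)**2 = (-80/9)**2 = 6400/81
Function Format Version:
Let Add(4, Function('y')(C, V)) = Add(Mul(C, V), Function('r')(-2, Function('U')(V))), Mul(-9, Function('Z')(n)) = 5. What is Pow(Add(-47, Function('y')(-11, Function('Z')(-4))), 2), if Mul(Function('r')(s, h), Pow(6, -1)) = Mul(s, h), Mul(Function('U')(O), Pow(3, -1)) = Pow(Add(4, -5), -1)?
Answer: Rational(6400, 81) ≈ 79.012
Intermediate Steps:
Function('U')(O) = -3 (Function('U')(O) = Mul(3, Pow(Add(4, -5), -1)) = Mul(3, Pow(-1, -1)) = Mul(3, -1) = -3)
Function('Z')(n) = Rational(-5, 9) (Function('Z')(n) = Mul(Rational(-1, 9), 5) = Rational(-5, 9))
Function('r')(s, h) = Mul(6, h, s) (Function('r')(s, h) = Mul(6, Mul(s, h)) = Mul(6, Mul(h, s)) = Mul(6, h, s))
Function('y')(C, V) = Add(32, Mul(C, V)) (Function('y')(C, V) = Add(-4, Add(Mul(C, V), Mul(6, -3, -2))) = Add(-4, Add(Mul(C, V), 36)) = Add(-4, Add(36, Mul(C, V))) = Add(32, Mul(C, V)))
Pow(Add(-47, Function('y')(-11, Function('Z')(-4))), 2) = Pow(Add(-47, Add(32, Mul(-11, Rational(-5, 9)))), 2) = Pow(Add(-47, Add(32, Rational(55, 9))), 2) = Pow(Add(-47, Rational(343, 9)), 2) = Pow(Rational(-80, 9), 2) = Rational(6400, 81)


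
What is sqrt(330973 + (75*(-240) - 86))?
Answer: sqrt(312887) ≈ 559.36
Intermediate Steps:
sqrt(330973 + (75*(-240) - 86)) = sqrt(330973 + (-18000 - 86)) = sqrt(330973 - 18086) = sqrt(312887)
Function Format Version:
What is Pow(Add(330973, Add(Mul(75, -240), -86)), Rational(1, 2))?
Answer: Pow(312887, Rational(1, 2)) ≈ 559.36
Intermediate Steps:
Pow(Add(330973, Add(Mul(75, -240), -86)), Rational(1, 2)) = Pow(Add(330973, Add(-18000, -86)), Rational(1, 2)) = Pow(Add(330973, -18086), Rational(1, 2)) = Pow(312887, Rational(1, 2))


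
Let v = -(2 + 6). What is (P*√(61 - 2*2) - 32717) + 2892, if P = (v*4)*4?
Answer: -29825 - 128*√57 ≈ -30791.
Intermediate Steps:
v = -8 (v = -1*8 = -8)
P = -128 (P = -8*4*4 = -32*4 = -128)
(P*√(61 - 2*2) - 32717) + 2892 = (-128*√(61 - 2*2) - 32717) + 2892 = (-128*√(61 - 4) - 32717) + 2892 = (-128*√57 - 32717) + 2892 = (-32717 - 128*√57) + 2892 = -29825 - 128*√57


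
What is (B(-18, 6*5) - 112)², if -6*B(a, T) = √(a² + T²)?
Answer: (112 + √34)² ≈ 13884.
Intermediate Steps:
B(a, T) = -√(T² + a²)/6 (B(a, T) = -√(a² + T²)/6 = -√(T² + a²)/6)
(B(-18, 6*5) - 112)² = (-√((6*5)² + (-18)²)/6 - 112)² = (-√(30² + 324)/6 - 112)² = (-√(900 + 324)/6 - 112)² = (-√34 - 112)² = (-112 - √34)²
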